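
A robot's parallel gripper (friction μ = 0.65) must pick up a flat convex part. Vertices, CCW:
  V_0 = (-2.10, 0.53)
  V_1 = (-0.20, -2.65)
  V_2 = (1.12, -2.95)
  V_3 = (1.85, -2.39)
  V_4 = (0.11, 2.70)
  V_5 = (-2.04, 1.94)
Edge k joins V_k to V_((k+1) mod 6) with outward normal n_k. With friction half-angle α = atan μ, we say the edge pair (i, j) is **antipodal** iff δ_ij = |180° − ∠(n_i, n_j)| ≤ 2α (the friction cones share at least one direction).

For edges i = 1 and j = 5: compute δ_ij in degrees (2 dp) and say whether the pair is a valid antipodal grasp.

δ = 100.37°, invalid

α = atan 0.65 = 33.02°;  2α = 66.05°
edge 1: e_1 = (+1.32, -0.30);  n_1 = (-0.2216, -0.9751)
edge 5: e_5 = (-0.06, -1.41);  n_5 = (-0.9991, +0.0425)
∠(n_1, n_5) = 79.63°
δ = |180° − 79.63°| = 100.37°
100.37° > 2α = 66.05°  →  invalid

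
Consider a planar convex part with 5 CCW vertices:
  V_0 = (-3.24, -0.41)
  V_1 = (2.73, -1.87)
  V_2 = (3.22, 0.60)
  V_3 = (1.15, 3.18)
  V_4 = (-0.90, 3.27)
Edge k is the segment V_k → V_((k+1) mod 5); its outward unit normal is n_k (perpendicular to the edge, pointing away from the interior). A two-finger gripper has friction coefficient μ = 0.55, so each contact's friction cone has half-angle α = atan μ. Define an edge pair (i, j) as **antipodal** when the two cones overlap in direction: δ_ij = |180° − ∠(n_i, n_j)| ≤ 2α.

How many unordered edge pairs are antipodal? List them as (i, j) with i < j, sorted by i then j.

α = atan 0.55 = 28.81°;  2α = 57.62°
n_0 = (-0.2376, -0.9714)
n_1 = (+0.9809, -0.1946)
n_2 = (+0.7800, +0.6258)
n_3 = (+0.0439, +0.9990)
n_4 = (-0.8439, +0.5366)
  (0,1): δ = 87.48°  ·
  (0,2): δ = 37.52°  ✓
  (0,3): δ = 11.23°  ✓
  (0,4): δ = 71.29°  ·
  (1,2): δ = 130.04°  ·
  (1,3): δ = 81.29°  ·
  (1,4): δ = 21.23°  ✓
  (2,3): δ = 131.25°  ·
  (2,4): δ = 71.19°  ·
  (3,4): δ = 119.94°  ·
antipodal pairs: 3

count = 3; pairs: (0,2), (0,3), (1,4)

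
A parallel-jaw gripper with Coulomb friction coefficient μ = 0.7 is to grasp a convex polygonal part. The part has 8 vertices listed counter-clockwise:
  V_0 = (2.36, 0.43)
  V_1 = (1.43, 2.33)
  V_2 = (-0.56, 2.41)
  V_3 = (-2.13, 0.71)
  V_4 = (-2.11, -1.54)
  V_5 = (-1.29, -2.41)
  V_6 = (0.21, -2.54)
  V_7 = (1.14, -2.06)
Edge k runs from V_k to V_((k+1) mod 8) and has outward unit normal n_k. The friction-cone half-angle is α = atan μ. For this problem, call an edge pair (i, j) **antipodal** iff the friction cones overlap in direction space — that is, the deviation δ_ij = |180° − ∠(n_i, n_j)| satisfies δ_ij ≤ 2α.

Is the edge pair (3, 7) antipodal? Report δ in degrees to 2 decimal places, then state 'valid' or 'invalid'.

α = atan 0.7 = 34.99°;  2α = 69.98°
edge 3: e_3 = (+0.02, -2.25);  n_3 = (-1.0000, -0.0089)
edge 7: e_7 = (+1.22, +2.49);  n_7 = (+0.8980, -0.4400)
∠(n_3, n_7) = 153.39°
δ = |180° − 153.39°| = 26.61°
26.61° ≤ 2α = 69.98°  →  valid

δ = 26.61°, valid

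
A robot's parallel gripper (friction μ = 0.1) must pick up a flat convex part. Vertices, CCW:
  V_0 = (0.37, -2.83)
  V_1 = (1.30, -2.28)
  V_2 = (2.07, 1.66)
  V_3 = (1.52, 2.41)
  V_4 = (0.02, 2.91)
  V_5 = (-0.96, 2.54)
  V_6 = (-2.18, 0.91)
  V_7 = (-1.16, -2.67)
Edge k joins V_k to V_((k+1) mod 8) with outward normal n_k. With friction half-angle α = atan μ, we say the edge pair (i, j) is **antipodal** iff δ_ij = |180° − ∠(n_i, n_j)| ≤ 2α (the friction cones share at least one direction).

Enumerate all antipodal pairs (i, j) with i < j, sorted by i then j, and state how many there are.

count = 1; pairs: (0,4)

α = atan 0.1 = 5.71°;  2α = 11.42°
n_0 = (+0.5090, -0.8607)
n_1 = (+0.9814, -0.1918)
n_2 = (+0.8064, +0.5914)
n_3 = (+0.3162, +0.9487)
n_4 = (-0.3532, +0.9355)
n_5 = (-0.8006, +0.5992)
n_6 = (-0.9617, -0.2740)
n_7 = (-0.1040, -0.9946)
  (0,1): δ = 131.66°  ·
  (0,2): δ = 84.35°  ·
  (0,3): δ = 49.03°  ·
  (0,4): δ = 9.92°  ✓
  (0,5): δ = 22.59°  ·
  (0,6): δ = 75.30°  ·
  (0,7): δ = 143.43°  ·
  (1,2): δ = 132.69°  ·
  (1,3): δ = 97.38°  ·
  (1,4): δ = 58.26°  ·
  (1,5): δ = 25.76°  ·
  (1,6): δ = 26.96°  ·
  (1,7): δ = 95.09°  ·
  (2,3): δ = 144.69°  ·
  (2,4): δ = 105.57°  ·
  (2,5): δ = 73.07°  ·
  (2,6): δ = 20.35°  ·
  (2,7): δ = 47.78°  ·
  (3,4): δ = 140.88°  ·
  (3,5): δ = 108.38°  ·
  (3,6): δ = 55.66°  ·
  (3,7): δ = 12.46°  ·
  (4,5): δ = 147.50°  ·
  (4,6): δ = 94.78°  ·
  (4,7): δ = 26.65°  ·
  (5,6): δ = 127.28°  ·
  (5,7): δ = 59.16°  ·
  (6,7): δ = 111.87°  ·
antipodal pairs: 1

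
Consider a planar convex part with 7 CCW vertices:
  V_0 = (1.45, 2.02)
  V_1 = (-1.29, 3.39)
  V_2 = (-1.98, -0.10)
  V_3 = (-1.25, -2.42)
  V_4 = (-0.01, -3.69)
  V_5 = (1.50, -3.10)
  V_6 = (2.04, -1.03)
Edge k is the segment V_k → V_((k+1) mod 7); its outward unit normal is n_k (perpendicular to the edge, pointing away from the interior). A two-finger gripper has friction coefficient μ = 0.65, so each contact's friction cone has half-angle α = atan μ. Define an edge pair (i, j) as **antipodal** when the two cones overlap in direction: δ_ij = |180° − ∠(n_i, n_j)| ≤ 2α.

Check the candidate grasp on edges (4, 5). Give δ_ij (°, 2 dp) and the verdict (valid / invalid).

α = atan 0.65 = 33.02°;  2α = 66.05°
edge 4: e_4 = (+1.51, +0.59);  n_4 = (+0.3639, -0.9314)
edge 5: e_5 = (+0.54, +2.07);  n_5 = (+0.9676, -0.2524)
∠(n_4, n_5) = 54.04°
δ = |180° − 54.04°| = 125.96°
125.96° > 2α = 66.05°  →  invalid

δ = 125.96°, invalid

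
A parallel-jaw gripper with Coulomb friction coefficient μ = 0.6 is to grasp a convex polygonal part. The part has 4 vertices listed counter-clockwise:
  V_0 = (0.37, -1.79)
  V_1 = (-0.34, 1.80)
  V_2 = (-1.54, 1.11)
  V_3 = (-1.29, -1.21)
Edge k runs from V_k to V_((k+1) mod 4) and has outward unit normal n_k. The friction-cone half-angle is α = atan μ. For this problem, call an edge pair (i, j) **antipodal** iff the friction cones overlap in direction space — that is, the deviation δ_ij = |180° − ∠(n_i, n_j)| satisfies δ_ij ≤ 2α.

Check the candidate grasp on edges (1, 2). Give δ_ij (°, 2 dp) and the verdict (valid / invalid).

δ = 113.75°, invalid

α = atan 0.6 = 30.96°;  2α = 61.93°
edge 1: e_1 = (-1.20, -0.69);  n_1 = (-0.4985, +0.8669)
edge 2: e_2 = (+0.25, -2.32);  n_2 = (-0.9942, -0.1071)
∠(n_1, n_2) = 66.25°
δ = |180° − 66.25°| = 113.75°
113.75° > 2α = 61.93°  →  invalid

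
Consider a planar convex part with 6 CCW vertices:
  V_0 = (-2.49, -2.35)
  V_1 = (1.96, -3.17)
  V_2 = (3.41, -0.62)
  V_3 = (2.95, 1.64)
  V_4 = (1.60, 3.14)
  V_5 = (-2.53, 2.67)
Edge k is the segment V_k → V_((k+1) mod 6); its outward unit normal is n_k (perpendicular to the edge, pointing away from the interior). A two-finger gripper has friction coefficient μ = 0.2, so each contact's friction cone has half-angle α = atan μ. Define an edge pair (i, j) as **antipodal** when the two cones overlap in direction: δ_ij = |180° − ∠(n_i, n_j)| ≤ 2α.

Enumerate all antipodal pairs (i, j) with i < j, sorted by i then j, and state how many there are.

count = 2; pairs: (0,4), (2,5)

α = atan 0.2 = 11.31°;  2α = 22.62°
n_0 = (-0.1812, -0.9834)
n_1 = (+0.8693, -0.4943)
n_2 = (+0.9799, +0.1995)
n_3 = (+0.7433, +0.6690)
n_4 = (-0.1131, +0.9936)
n_5 = (-1.0000, -0.0080)
  (0,1): δ = 109.18°  ·
  (0,2): δ = 68.05°  ·
  (0,3): δ = 37.57°  ·
  (0,4): δ = 16.93°  ✓
  (0,5): δ = 100.90°  ·
  (1,2): δ = 138.87°  ·
  (1,3): δ = 108.39°  ·
  (1,4): δ = 53.88°  ·
  (1,5): δ = 30.08°  ·
  (2,3): δ = 149.52°  ·
  (2,4): δ = 95.01°  ·
  (2,5): δ = 11.05°  ✓
  (3,4): δ = 125.49°  ·
  (3,5): δ = 41.53°  ·
  (4,5): δ = 96.04°  ·
antipodal pairs: 2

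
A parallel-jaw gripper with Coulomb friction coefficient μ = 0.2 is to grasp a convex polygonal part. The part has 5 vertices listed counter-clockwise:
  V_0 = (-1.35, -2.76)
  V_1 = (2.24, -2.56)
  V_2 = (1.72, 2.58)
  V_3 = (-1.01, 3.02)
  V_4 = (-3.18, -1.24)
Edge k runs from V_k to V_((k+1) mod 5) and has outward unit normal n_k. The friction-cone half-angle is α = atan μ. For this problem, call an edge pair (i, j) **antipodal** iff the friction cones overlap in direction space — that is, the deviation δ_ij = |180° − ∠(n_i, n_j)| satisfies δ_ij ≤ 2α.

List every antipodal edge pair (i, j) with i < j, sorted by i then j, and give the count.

count = 1; pairs: (0,2)

α = atan 0.2 = 11.31°;  2α = 22.62°
n_0 = (+0.0556, -0.9985)
n_1 = (+0.9949, +0.1007)
n_2 = (+0.1591, +0.9873)
n_3 = (-0.8911, +0.4539)
n_4 = (-0.6389, -0.7693)
  (0,1): δ = 87.41°  ·
  (0,2): δ = 12.34°  ✓
  (0,3): δ = 59.82°  ·
  (0,4): δ = 137.10°  ·
  (1,2): δ = 104.93°  ·
  (1,3): δ = 32.77°  ·
  (1,4): δ = 44.51°  ·
  (2,3): δ = 107.84°  ·
  (2,4): δ = 30.56°  ·
  (3,4): δ = 102.72°  ·
antipodal pairs: 1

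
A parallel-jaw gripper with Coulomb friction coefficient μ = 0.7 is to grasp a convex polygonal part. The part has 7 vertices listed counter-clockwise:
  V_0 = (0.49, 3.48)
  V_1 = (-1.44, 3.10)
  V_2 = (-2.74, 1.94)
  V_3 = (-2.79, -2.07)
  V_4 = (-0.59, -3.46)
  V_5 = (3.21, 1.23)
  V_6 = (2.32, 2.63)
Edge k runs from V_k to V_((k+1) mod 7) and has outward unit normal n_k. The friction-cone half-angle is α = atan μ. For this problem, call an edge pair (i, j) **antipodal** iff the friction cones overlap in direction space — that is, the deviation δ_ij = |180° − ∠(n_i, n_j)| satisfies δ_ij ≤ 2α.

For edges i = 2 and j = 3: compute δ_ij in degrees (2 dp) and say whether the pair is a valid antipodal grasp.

δ = 121.57°, invalid

α = atan 0.7 = 34.99°;  2α = 69.98°
edge 2: e_2 = (-0.05, -4.01);  n_2 = (-0.9999, +0.0125)
edge 3: e_3 = (+2.20, -1.39);  n_3 = (-0.5341, -0.8454)
∠(n_2, n_3) = 58.43°
δ = |180° − 58.43°| = 121.57°
121.57° > 2α = 69.98°  →  invalid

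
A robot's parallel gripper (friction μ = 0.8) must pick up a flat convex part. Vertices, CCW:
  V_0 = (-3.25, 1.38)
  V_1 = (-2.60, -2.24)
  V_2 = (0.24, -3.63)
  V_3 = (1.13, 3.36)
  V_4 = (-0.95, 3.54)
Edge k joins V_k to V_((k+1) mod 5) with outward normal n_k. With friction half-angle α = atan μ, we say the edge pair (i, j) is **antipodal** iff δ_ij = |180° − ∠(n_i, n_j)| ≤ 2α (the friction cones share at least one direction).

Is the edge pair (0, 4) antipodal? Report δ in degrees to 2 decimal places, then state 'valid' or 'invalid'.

δ = 123.02°, invalid

α = atan 0.8 = 38.66°;  2α = 77.32°
edge 0: e_0 = (+0.65, -3.62);  n_0 = (-0.9843, -0.1767)
edge 4: e_4 = (-2.30, -2.16);  n_4 = (-0.6846, +0.7289)
∠(n_0, n_4) = 56.98°
δ = |180° − 56.98°| = 123.02°
123.02° > 2α = 77.32°  →  invalid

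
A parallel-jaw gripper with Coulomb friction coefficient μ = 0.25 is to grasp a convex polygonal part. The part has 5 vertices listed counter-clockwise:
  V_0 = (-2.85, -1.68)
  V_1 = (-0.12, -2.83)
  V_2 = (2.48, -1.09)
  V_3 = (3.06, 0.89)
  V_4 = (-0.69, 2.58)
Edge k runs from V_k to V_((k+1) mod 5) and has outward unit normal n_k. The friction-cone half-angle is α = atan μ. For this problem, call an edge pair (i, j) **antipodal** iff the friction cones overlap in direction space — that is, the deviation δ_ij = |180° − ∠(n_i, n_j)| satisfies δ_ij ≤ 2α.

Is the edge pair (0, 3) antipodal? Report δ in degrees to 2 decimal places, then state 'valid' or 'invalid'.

δ = 1.42°, valid

α = atan 0.25 = 14.04°;  2α = 28.07°
edge 0: e_0 = (+2.73, -1.15);  n_0 = (-0.3882, -0.9216)
edge 3: e_3 = (-3.75, +1.69);  n_3 = (+0.4109, +0.9117)
∠(n_0, n_3) = 178.58°
δ = |180° − 178.58°| = 1.42°
1.42° ≤ 2α = 28.07°  →  valid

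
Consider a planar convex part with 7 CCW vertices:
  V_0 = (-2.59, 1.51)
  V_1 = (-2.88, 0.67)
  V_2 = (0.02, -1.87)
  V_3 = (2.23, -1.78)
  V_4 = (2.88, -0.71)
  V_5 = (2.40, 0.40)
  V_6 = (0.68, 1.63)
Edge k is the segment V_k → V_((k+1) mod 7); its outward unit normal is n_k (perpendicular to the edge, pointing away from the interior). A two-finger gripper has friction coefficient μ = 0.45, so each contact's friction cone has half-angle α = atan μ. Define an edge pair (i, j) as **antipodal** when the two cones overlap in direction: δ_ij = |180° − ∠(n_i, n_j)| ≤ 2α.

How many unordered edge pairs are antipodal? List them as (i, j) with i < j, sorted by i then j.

α = atan 0.45 = 24.23°;  2α = 48.46°
n_0 = (-0.9453, +0.3263)
n_1 = (-0.6589, -0.7523)
n_2 = (+0.0407, -0.9992)
n_3 = (+0.8547, -0.5192)
n_4 = (+0.9179, +0.3969)
n_5 = (+0.5817, +0.8134)
n_6 = (-0.0367, +0.9993)
  (0,1): δ = 112.17°  ·
  (0,2): δ = 68.62°  ·
  (0,3): δ = 12.23°  ✓
  (0,4): δ = 42.43°  ✓
  (0,5): δ = 73.48°  ·
  (0,6): δ = 111.15°  ·
  (1,2): δ = 136.45°  ·
  (1,3): δ = 80.06°  ·
  (1,4): δ = 25.40°  ✓
  (1,5): δ = 5.64°  ✓
  (1,6): δ = 43.32°  ✓
  (2,3): δ = 123.61°  ·
  (2,4): δ = 68.95°  ·
  (2,5): δ = 37.90°  ✓
  (2,6): δ = 0.23°  ✓
  (3,4): δ = 125.34°  ·
  (3,5): δ = 94.29°  ·
  (3,6): δ = 56.62°  ·
  (4,5): δ = 148.95°  ·
  (4,6): δ = 111.28°  ·
  (5,6): δ = 142.33°  ·
antipodal pairs: 7

count = 7; pairs: (0,3), (0,4), (1,4), (1,5), (1,6), (2,5), (2,6)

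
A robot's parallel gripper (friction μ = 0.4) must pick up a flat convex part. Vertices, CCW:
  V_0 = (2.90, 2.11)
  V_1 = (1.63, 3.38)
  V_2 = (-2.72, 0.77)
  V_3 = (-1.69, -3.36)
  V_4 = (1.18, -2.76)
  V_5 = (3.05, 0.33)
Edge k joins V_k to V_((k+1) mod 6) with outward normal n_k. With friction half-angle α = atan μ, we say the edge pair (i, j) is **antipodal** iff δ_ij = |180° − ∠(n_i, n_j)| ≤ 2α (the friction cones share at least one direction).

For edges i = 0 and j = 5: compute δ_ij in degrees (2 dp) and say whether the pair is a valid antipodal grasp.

δ = 139.82°, invalid

α = atan 0.4 = 21.80°;  2α = 43.60°
edge 0: e_0 = (-1.27, +1.27);  n_0 = (+0.7071, +0.7071)
edge 5: e_5 = (-0.15, +1.78);  n_5 = (+0.9965, +0.0840)
∠(n_0, n_5) = 40.18°
δ = |180° − 40.18°| = 139.82°
139.82° > 2α = 43.60°  →  invalid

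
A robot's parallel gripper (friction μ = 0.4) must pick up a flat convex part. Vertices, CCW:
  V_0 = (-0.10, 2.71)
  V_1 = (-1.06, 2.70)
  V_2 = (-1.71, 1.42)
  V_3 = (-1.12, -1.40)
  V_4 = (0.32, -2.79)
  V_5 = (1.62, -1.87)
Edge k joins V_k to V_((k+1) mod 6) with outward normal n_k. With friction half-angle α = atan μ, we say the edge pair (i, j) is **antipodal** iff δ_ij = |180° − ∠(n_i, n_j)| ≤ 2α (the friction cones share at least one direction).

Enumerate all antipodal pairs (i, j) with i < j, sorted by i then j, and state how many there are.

count = 4; pairs: (0,4), (1,4), (2,5), (3,5)

α = atan 0.4 = 21.80°;  2α = 43.60°
n_0 = (-0.0104, +0.9999)
n_1 = (-0.8916, +0.4528)
n_2 = (-0.9788, -0.2048)
n_3 = (-0.6945, -0.7195)
n_4 = (+0.5777, -0.8163)
n_5 = (+0.9362, +0.3516)
  (0,1): δ = 117.52°  ·
  (0,2): δ = 78.78°  ·
  (0,3): δ = 44.58°  ·
  (0,4): δ = 34.69°  ✓
  (0,5): δ = 109.99°  ·
  (1,2): δ = 141.26°  ·
  (1,3): δ = 107.07°  ·
  (1,4): δ = 27.79°  ✓
  (1,5): δ = 47.51°  ·
  (2,3): δ = 145.80°  ·
  (2,4): δ = 66.53°  ·
  (2,5): δ = 8.77°  ✓
  (3,4): δ = 100.73°  ·
  (3,5): δ = 25.43°  ✓
  (4,5): δ = 104.70°  ·
antipodal pairs: 4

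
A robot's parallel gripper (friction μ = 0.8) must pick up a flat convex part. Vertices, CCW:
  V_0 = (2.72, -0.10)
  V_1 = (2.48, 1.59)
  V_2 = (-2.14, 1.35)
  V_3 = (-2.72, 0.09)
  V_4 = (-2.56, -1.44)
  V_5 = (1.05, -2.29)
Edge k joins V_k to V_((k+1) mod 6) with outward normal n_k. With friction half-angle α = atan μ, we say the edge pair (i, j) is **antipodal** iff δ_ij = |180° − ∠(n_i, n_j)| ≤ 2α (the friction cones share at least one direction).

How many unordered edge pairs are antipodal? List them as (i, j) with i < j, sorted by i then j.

α = atan 0.8 = 38.66°;  2α = 77.32°
n_0 = (+0.9901, +0.1406)
n_1 = (-0.0519, +0.9987)
n_2 = (-0.9084, +0.4181)
n_3 = (-0.9946, -0.1040)
n_4 = (-0.2292, -0.9734)
n_5 = (+0.7952, -0.6064)
  (0,1): δ = 95.11°  ·
  (0,2): δ = 32.80°  ✓
  (0,3): δ = 2.11°  ✓
  (0,4): δ = 68.67°  ✓
  (0,5): δ = 134.59°  ·
  (1,2): δ = 117.69°  ·
  (1,3): δ = 87.00°  ·
  (1,4): δ = 16.22°  ✓
  (1,5): δ = 49.70°  ✓
  (2,3): δ = 149.31°  ·
  (2,4): δ = 78.53°  ·
  (2,5): δ = 12.61°  ✓
  (3,4): δ = 109.22°  ·
  (3,5): δ = 43.30°  ✓
  (4,5): δ = 114.08°  ·
antipodal pairs: 7

count = 7; pairs: (0,2), (0,3), (0,4), (1,4), (1,5), (2,5), (3,5)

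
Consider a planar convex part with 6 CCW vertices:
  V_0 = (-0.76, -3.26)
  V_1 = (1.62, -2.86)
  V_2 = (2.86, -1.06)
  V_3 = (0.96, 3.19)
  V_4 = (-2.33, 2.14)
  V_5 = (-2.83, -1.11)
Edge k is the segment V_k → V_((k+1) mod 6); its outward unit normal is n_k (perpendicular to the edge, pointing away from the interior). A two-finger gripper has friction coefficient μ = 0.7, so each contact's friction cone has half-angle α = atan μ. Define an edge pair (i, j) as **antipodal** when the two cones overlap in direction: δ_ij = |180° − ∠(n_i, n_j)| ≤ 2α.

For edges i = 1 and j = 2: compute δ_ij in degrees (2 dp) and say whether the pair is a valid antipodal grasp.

δ = 121.35°, invalid

α = atan 0.7 = 34.99°;  2α = 69.98°
edge 1: e_1 = (+1.24, +1.80);  n_1 = (+0.8235, -0.5673)
edge 2: e_2 = (-1.90, +4.25);  n_2 = (+0.9129, +0.4081)
∠(n_1, n_2) = 58.65°
δ = |180° − 58.65°| = 121.35°
121.35° > 2α = 69.98°  →  invalid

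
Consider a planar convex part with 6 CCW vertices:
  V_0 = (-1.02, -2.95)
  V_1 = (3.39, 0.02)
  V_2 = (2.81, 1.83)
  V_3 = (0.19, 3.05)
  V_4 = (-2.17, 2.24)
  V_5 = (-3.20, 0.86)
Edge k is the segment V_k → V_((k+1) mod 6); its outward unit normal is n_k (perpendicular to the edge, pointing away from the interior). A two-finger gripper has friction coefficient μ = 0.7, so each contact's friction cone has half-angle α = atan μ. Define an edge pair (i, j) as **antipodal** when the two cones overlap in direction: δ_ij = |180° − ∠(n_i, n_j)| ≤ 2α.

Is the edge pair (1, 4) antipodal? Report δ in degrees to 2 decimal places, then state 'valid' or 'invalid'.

δ = 54.50°, valid

α = atan 0.7 = 34.99°;  2α = 69.98°
edge 1: e_1 = (-0.58, +1.81);  n_1 = (+0.9523, +0.3052)
edge 4: e_4 = (-1.03, -1.38);  n_4 = (-0.8014, +0.5981)
∠(n_1, n_4) = 125.50°
δ = |180° − 125.50°| = 54.50°
54.50° ≤ 2α = 69.98°  →  valid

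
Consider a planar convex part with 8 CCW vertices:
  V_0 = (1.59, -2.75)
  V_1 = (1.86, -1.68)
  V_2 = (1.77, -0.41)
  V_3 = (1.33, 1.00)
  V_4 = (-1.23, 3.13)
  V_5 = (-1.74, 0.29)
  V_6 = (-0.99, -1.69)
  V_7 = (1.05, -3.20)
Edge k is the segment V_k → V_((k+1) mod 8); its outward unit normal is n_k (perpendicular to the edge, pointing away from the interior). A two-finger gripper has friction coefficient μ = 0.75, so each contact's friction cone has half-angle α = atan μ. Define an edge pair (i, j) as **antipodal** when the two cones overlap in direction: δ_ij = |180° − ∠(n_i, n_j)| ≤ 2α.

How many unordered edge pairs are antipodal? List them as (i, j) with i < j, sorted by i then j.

α = atan 0.75 = 36.87°;  2α = 73.74°
n_0 = (+0.9696, -0.2447)
n_1 = (+0.9975, +0.0707)
n_2 = (+0.9546, +0.2979)
n_3 = (+0.6396, +0.7687)
n_4 = (-0.9843, +0.1768)
n_5 = (-0.9352, -0.3542)
n_6 = (-0.5949, -0.8038)
n_7 = (+0.6402, -0.7682)
  (0,1): δ = 161.78°  ·
  (0,2): δ = 148.51°  ·
  (0,3): δ = 115.60°  ·
  (0,4): δ = 3.98°  ✓
  (0,5): δ = 34.91°  ✓
  (0,6): δ = 67.65°  ✓
  (0,7): δ = 143.97°  ·
  (1,2): δ = 166.72°  ·
  (1,3): δ = 133.82°  ·
  (1,4): δ = 14.23°  ✓
  (1,5): δ = 16.69°  ✓
  (1,6): δ = 49.44°  ✓
  (1,7): δ = 125.75°  ·
  (2,3): δ = 147.09°  ·
  (2,4): δ = 27.51°  ✓
  (2,5): δ = 3.42°  ✓
  (2,6): δ = 36.16°  ✓
  (2,7): δ = 112.47°  ·
  (3,4): δ = 60.42°  ✓
  (3,5): δ = 29.49°  ✓
  (3,6): δ = 3.25°  ✓
  (3,7): δ = 79.57°  ·
  (4,5): δ = 149.07°  ·
  (4,6): δ = 116.33°  ·
  (4,7): δ = 40.01°  ✓
  (5,6): δ = 147.25°  ·
  (5,7): δ = 70.94°  ✓
  (6,7): δ = 103.69°  ·
antipodal pairs: 14

count = 14; pairs: (0,4), (0,5), (0,6), (1,4), (1,5), (1,6), (2,4), (2,5), (2,6), (3,4), (3,5), (3,6), (4,7), (5,7)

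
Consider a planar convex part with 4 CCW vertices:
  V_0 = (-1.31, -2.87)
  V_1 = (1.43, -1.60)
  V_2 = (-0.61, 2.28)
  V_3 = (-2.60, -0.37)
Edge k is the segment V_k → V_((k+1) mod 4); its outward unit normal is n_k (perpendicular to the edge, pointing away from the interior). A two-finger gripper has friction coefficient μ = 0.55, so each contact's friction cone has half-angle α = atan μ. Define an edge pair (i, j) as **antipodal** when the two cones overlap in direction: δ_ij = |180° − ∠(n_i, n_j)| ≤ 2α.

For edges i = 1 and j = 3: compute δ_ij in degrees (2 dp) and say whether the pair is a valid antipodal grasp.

δ = 0.44°, valid

α = atan 0.55 = 28.81°;  2α = 57.62°
edge 1: e_1 = (-2.04, +3.88);  n_1 = (+0.8851, +0.4654)
edge 3: e_3 = (+1.29, -2.50);  n_3 = (-0.8887, -0.4586)
∠(n_1, n_3) = 179.56°
δ = |180° − 179.56°| = 0.44°
0.44° ≤ 2α = 57.62°  →  valid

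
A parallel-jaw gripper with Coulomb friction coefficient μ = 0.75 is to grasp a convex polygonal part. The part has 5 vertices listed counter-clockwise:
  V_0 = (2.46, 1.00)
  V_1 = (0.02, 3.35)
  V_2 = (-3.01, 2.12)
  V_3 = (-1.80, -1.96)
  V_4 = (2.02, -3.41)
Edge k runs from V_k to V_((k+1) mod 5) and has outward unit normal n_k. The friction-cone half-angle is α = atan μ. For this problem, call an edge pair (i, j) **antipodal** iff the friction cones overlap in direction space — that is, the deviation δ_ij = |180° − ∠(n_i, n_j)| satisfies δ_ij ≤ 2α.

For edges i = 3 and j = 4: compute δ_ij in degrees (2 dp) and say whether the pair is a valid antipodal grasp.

δ = 74.91°, invalid

α = atan 0.75 = 36.87°;  2α = 73.74°
edge 3: e_3 = (+3.82, -1.45);  n_3 = (-0.3549, -0.9349)
edge 4: e_4 = (+0.44, +4.41);  n_4 = (+0.9951, -0.0993)
∠(n_3, n_4) = 105.09°
δ = |180° − 105.09°| = 74.91°
74.91° > 2α = 73.74°  →  invalid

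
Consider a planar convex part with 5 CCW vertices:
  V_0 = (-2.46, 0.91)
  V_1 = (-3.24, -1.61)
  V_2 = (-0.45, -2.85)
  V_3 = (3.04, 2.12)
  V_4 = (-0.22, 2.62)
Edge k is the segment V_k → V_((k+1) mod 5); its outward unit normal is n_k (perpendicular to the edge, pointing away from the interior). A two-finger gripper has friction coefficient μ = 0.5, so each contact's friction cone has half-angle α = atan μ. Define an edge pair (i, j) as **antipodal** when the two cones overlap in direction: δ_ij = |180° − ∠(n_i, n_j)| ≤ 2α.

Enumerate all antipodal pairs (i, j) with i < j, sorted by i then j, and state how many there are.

count = 3; pairs: (0,2), (1,3), (2,4)

α = atan 0.5 = 26.57°;  2α = 53.13°
n_0 = (-0.9553, +0.2957)
n_1 = (-0.4061, -0.9138)
n_2 = (+0.8184, -0.5747)
n_3 = (+0.1516, +0.9884)
n_4 = (-0.6068, +0.7949)
  (0,1): δ = 96.76°  ·
  (0,2): δ = 17.88°  ✓
  (0,3): δ = 98.48°  ·
  (0,4): δ = 144.56°  ·
  (1,2): δ = 101.11°  ·
  (1,3): δ = 15.24°  ✓
  (1,4): δ = 61.32°  ·
  (2,3): δ = 63.64°  ·
  (2,4): δ = 17.57°  ✓
  (3,4): δ = 133.92°  ·
antipodal pairs: 3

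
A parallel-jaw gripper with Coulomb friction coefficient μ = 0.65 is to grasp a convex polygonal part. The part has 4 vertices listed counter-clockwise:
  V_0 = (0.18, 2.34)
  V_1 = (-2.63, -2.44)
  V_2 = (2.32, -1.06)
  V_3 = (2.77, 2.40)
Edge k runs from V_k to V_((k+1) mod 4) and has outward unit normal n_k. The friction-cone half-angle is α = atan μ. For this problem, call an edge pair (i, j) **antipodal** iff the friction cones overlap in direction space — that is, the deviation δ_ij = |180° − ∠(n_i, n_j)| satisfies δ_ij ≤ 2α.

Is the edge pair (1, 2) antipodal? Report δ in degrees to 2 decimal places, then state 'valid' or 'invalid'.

α = atan 0.65 = 33.02°;  2α = 66.05°
edge 1: e_1 = (+4.95, +1.38);  n_1 = (+0.2685, -0.9633)
edge 2: e_2 = (+0.45, +3.46);  n_2 = (+0.9916, -0.1290)
∠(n_1, n_2) = 67.01°
δ = |180° − 67.01°| = 112.99°
112.99° > 2α = 66.05°  →  invalid

δ = 112.99°, invalid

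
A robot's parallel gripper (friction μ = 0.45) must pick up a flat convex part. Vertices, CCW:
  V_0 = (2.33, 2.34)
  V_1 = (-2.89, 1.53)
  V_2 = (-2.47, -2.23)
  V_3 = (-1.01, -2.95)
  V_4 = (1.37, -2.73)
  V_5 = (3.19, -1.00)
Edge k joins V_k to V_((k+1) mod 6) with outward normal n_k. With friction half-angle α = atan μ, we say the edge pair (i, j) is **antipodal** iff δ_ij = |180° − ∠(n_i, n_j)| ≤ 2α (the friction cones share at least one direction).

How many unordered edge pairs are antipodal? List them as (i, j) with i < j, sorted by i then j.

α = atan 0.45 = 24.23°;  2α = 48.46°
n_0 = (-0.1533, +0.9882)
n_1 = (-0.9938, -0.1110)
n_2 = (-0.4423, -0.8969)
n_3 = (+0.0920, -0.9958)
n_4 = (+0.6890, -0.7248)
n_5 = (+0.9684, +0.2494)
  (0,1): δ = 92.45°  ·
  (0,2): δ = 35.07°  ✓
  (0,3): δ = 3.54°  ✓
  (0,4): δ = 34.73°  ✓
  (0,5): δ = 95.62°  ·
  (1,2): δ = 122.62°  ·
  (1,3): δ = 91.09°  ·
  (1,4): δ = 52.83°  ·
  (1,5): δ = 8.07°  ✓
  (2,3): δ = 148.47°  ·
  (2,4): δ = 110.20°  ·
  (2,5): δ = 49.31°  ·
  (3,4): δ = 141.73°  ·
  (3,5): δ = 80.84°  ·
  (4,5): δ = 119.11°  ·
antipodal pairs: 4

count = 4; pairs: (0,2), (0,3), (0,4), (1,5)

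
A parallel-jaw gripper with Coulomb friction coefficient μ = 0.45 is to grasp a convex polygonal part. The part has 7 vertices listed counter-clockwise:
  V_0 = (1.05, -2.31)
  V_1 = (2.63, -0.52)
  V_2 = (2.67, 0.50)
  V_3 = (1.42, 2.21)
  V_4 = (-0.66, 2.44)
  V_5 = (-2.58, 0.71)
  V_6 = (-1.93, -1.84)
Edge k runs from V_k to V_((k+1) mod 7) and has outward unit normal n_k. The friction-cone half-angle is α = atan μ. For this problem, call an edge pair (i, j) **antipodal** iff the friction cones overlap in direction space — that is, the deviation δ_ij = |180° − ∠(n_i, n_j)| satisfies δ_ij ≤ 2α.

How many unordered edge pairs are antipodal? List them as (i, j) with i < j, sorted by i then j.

α = atan 0.45 = 24.23°;  2α = 48.46°
n_0 = (+0.7497, -0.6618)
n_1 = (+0.9992, -0.0392)
n_2 = (+0.8073, +0.5901)
n_3 = (+0.1099, +0.9939)
n_4 = (-0.6694, +0.7429)
n_5 = (-0.9690, -0.2470)
n_6 = (-0.1558, -0.9878)
  (0,1): δ = 140.81°  ·
  (0,2): δ = 102.40°  ·
  (0,3): δ = 54.88°  ·
  (0,4): δ = 6.55°  ✓
  (0,5): δ = 55.73°  ·
  (0,6): δ = 122.47°  ·
  (1,2): δ = 141.59°  ·
  (1,3): δ = 94.06°  ·
  (1,4): δ = 45.73°  ✓
  (1,5): δ = 16.55°  ✓
  (1,6): δ = 83.28°  ·
  (2,3): δ = 132.48°  ·
  (2,4): δ = 84.15°  ·
  (2,5): δ = 21.87°  ✓
  (2,6): δ = 44.87°  ✓
  (3,4): δ = 131.67°  ·
  (3,5): δ = 69.39°  ·
  (3,6): δ = 2.65°  ✓
  (4,5): δ = 117.72°  ·
  (4,6): δ = 50.98°  ·
  (5,6): δ = 113.26°  ·
antipodal pairs: 6

count = 6; pairs: (0,4), (1,4), (1,5), (2,5), (2,6), (3,6)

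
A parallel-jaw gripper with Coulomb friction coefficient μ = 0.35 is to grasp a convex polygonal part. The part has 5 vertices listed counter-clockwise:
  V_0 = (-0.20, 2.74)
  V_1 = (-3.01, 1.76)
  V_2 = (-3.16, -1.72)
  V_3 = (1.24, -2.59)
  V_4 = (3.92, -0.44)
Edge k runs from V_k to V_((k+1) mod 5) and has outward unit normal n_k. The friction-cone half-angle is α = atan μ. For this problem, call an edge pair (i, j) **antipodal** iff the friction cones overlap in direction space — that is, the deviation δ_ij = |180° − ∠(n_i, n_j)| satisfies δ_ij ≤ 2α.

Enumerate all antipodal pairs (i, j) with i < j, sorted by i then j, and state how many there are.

α = atan 0.35 = 19.29°;  2α = 38.58°
n_0 = (-0.3293, +0.9442)
n_1 = (-0.9991, +0.0431)
n_2 = (-0.1940, -0.9810)
n_3 = (+0.6258, -0.7800)
n_4 = (+0.6110, +0.7916)
  (0,1): δ = 111.69°  ·
  (0,2): δ = 30.41°  ✓
  (0,3): δ = 19.51°  ✓
  (0,4): δ = 123.11°  ·
  (1,2): δ = 98.72°  ·
  (1,3): δ = 48.79°  ·
  (1,4): δ = 54.81°  ·
  (2,3): δ = 130.08°  ·
  (2,4): δ = 26.48°  ✓
  (3,4): δ = 76.40°  ·
antipodal pairs: 3

count = 3; pairs: (0,2), (0,3), (2,4)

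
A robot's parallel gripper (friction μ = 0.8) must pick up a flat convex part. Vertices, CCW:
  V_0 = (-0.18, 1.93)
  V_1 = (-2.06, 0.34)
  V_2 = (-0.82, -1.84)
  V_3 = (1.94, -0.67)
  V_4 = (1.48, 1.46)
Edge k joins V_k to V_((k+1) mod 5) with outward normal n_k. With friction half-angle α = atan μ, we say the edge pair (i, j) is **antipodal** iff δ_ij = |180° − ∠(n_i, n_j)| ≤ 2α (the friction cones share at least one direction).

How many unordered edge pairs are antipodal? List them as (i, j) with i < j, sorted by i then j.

count = 5; pairs: (0,2), (0,3), (1,3), (1,4), (2,4)

α = atan 0.8 = 38.66°;  2α = 77.32°
n_0 = (-0.6458, +0.7635)
n_1 = (-0.8692, -0.4944)
n_2 = (+0.3903, -0.9207)
n_3 = (+0.9775, +0.2111)
n_4 = (+0.2724, +0.9622)
  (0,1): δ = 100.59°  ·
  (0,2): δ = 17.25°  ✓
  (0,3): δ = 61.96°  ✓
  (0,4): δ = 123.97°  ·
  (1,2): δ = 96.66°  ·
  (1,3): δ = 17.44°  ✓
  (1,4): δ = 44.56°  ✓
  (2,3): δ = 100.79°  ·
  (2,4): δ = 38.78°  ✓
  (3,4): δ = 118.00°  ·
antipodal pairs: 5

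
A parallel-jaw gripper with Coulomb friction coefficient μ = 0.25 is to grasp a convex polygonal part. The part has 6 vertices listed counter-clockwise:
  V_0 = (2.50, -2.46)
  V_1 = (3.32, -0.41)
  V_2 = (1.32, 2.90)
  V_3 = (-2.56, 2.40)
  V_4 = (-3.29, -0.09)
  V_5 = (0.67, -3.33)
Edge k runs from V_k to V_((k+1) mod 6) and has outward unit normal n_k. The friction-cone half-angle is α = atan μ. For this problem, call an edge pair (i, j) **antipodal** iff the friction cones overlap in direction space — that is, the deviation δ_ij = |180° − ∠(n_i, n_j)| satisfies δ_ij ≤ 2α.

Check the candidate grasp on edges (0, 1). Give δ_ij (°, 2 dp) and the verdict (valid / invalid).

α = atan 0.25 = 14.04°;  2α = 28.07°
edge 0: e_0 = (+0.82, +2.05);  n_0 = (+0.9285, -0.3714)
edge 1: e_1 = (-2.00, +3.31);  n_1 = (+0.8559, +0.5172)
∠(n_0, n_1) = 52.94°
δ = |180° − 52.94°| = 127.06°
127.06° > 2α = 28.07°  →  invalid

δ = 127.06°, invalid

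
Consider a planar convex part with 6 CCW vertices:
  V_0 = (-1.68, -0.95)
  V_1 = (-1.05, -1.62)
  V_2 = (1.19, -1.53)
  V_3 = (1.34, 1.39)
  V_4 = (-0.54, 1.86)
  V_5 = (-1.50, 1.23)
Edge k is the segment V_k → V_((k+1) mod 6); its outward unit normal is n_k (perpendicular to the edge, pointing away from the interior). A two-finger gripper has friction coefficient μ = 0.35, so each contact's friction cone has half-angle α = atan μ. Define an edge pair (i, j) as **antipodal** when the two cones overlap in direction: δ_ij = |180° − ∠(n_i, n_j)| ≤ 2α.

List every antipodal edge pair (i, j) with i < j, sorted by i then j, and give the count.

count = 4; pairs: (0,3), (1,3), (1,4), (2,5)

α = atan 0.35 = 19.29°;  2α = 38.58°
n_0 = (-0.7285, -0.6850)
n_1 = (+0.0401, -0.9992)
n_2 = (+0.9987, -0.0513)
n_3 = (+0.2425, +0.9701)
n_4 = (-0.5487, +0.8360)
n_5 = (-0.9966, +0.0823)
  (0,1): δ = 130.94°  ·
  (0,2): δ = 46.18°  ·
  (0,3): δ = 32.73°  ✓
  (0,4): δ = 80.04°  ·
  (0,5): δ = 132.04°  ·
  (1,2): δ = 95.24°  ·
  (1,3): δ = 16.34°  ✓
  (1,4): δ = 30.97°  ✓
  (1,5): δ = 82.98°  ·
  (2,3): δ = 101.10°  ·
  (2,4): δ = 53.78°  ·
  (2,5): δ = 1.78°  ✓
  (3,4): δ = 132.69°  ·
  (3,5): δ = 80.68°  ·
  (4,5): δ = 128.00°  ·
antipodal pairs: 4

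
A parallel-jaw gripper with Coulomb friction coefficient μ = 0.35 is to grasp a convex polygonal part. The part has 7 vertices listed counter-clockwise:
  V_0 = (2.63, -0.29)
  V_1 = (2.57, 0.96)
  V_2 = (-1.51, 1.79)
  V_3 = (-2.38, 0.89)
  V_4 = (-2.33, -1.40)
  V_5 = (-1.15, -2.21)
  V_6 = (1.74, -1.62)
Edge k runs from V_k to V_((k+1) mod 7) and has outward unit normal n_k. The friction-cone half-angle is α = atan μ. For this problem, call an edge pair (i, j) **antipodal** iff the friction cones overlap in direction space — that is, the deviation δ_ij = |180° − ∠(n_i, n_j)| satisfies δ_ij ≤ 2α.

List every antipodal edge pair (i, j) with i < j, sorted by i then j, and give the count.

α = atan 0.35 = 19.29°;  2α = 38.58°
n_0 = (+0.9988, +0.0479)
n_1 = (+0.1993, +0.9799)
n_2 = (-0.7190, +0.6950)
n_3 = (-0.9998, -0.0218)
n_4 = (-0.5659, -0.8244)
n_5 = (+0.2000, -0.9798)
n_6 = (+0.8311, -0.5561)
  (0,1): δ = 104.25°  ·
  (0,2): δ = 46.78°  ·
  (0,3): δ = 1.50°  ✓
  (0,4): δ = 52.78°  ·
  (0,5): δ = 98.79°  ·
  (0,6): δ = 143.46°  ·
  (1,2): δ = 122.53°  ·
  (1,3): δ = 77.25°  ·
  (1,4): δ = 22.97°  ✓
  (1,5): δ = 23.04°  ✓
  (1,6): δ = 67.71°  ·
  (2,3): δ = 134.72°  ·
  (2,4): δ = 80.44°  ·
  (2,5): δ = 34.43°  ✓
  (2,6): δ = 10.24°  ✓
  (3,4): δ = 125.72°  ·
  (3,5): δ = 79.71°  ·
  (3,6): δ = 35.04°  ✓
  (4,5): δ = 133.99°  ·
  (4,6): δ = 89.32°  ·
  (5,6): δ = 135.33°  ·
antipodal pairs: 6

count = 6; pairs: (0,3), (1,4), (1,5), (2,5), (2,6), (3,6)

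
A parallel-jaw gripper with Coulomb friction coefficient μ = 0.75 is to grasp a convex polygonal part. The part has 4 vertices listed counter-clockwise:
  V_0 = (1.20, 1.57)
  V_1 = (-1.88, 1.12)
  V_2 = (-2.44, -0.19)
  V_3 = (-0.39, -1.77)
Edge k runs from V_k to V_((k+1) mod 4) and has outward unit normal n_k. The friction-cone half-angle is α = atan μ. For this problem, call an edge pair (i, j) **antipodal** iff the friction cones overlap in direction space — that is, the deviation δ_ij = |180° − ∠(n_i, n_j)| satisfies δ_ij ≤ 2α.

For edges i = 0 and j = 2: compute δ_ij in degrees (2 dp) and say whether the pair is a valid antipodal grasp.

α = atan 0.75 = 36.87°;  2α = 73.74°
edge 0: e_0 = (-3.08, -0.45);  n_0 = (-0.1446, +0.9895)
edge 2: e_2 = (+2.05, -1.58);  n_2 = (-0.6105, -0.7920)
∠(n_0, n_2) = 134.07°
δ = |180° − 134.07°| = 45.93°
45.93° ≤ 2α = 73.74°  →  valid

δ = 45.93°, valid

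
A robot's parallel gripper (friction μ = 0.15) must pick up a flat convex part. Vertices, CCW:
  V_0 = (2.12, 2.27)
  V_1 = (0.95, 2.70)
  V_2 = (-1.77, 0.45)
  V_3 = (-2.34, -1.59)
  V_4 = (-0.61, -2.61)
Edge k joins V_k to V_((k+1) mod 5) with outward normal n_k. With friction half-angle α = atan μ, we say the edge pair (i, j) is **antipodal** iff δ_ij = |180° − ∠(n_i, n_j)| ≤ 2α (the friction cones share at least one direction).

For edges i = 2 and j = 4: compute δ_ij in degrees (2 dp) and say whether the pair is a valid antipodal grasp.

δ = 13.61°, valid

α = atan 0.15 = 8.53°;  2α = 17.06°
edge 2: e_2 = (-0.57, -2.04);  n_2 = (-0.9631, +0.2691)
edge 4: e_4 = (+2.73, +4.88);  n_4 = (+0.8727, -0.4882)
∠(n_2, n_4) = 166.39°
δ = |180° − 166.39°| = 13.61°
13.61° ≤ 2α = 17.06°  →  valid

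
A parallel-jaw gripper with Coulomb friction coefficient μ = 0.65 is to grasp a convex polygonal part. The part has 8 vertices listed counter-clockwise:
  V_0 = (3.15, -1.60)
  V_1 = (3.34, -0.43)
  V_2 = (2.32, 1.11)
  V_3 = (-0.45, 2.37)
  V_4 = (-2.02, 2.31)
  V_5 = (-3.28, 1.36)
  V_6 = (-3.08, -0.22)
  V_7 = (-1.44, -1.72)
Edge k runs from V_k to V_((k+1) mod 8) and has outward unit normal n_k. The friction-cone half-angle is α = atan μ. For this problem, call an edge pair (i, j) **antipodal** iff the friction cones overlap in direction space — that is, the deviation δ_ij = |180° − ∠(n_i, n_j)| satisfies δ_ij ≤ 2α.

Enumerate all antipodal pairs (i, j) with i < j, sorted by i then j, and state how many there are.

α = atan 0.65 = 33.02°;  2α = 66.05°
n_0 = (+0.9871, -0.1603)
n_1 = (+0.8337, +0.5522)
n_2 = (+0.4141, +0.9103)
n_3 = (-0.0382, +0.9993)
n_4 = (-0.6020, +0.7985)
n_5 = (-0.9921, -0.1256)
n_6 = (-0.6749, -0.7379)
n_7 = (+0.0261, -0.9997)
  (0,1): δ = 137.26°  ·
  (0,2): δ = 105.24°  ·
  (0,3): δ = 78.59°  ·
  (0,4): δ = 43.76°  ✓
  (0,5): δ = 16.44°  ✓
  (0,6): δ = 56.78°  ✓
  (0,7): δ = 100.72°  ·
  (1,2): δ = 147.98°  ·
  (1,3): δ = 121.33°  ·
  (1,4): δ = 86.50°  ·
  (1,5): δ = 26.30°  ✓
  (1,6): δ = 14.03°  ✓
  (1,7): δ = 57.98°  ✓
  (2,3): δ = 153.35°  ·
  (2,4): δ = 118.53°  ·
  (2,5): δ = 58.33°  ✓
  (2,6): δ = 17.99°  ✓
  (2,7): δ = 25.96°  ✓
  (3,4): δ = 145.17°  ·
  (3,5): δ = 84.97°  ·
  (3,6): δ = 44.64°  ✓
  (3,7): δ = 0.69°  ✓
  (4,5): δ = 119.80°  ·
  (4,6): δ = 79.46°  ·
  (4,7): δ = 35.52°  ✓
  (5,6): δ = 139.66°  ·
  (5,7): δ = 95.72°  ·
  (6,7): δ = 136.06°  ·
antipodal pairs: 12

count = 12; pairs: (0,4), (0,5), (0,6), (1,5), (1,6), (1,7), (2,5), (2,6), (2,7), (3,6), (3,7), (4,7)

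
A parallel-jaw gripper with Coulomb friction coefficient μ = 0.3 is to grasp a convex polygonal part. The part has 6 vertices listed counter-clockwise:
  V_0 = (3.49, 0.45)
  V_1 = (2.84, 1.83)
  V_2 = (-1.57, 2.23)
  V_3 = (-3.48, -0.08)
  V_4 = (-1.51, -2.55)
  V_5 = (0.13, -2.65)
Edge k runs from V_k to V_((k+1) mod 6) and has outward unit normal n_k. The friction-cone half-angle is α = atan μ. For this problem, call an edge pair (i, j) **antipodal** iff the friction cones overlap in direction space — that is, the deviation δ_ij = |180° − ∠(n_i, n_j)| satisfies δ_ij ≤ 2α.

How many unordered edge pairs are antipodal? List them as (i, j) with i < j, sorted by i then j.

count = 3; pairs: (0,3), (1,4), (2,5)

α = atan 0.3 = 16.70°;  2α = 33.40°
n_0 = (+0.9047, +0.4261)
n_1 = (+0.0903, +0.9959)
n_2 = (-0.7707, +0.6372)
n_3 = (-0.7818, -0.6235)
n_4 = (-0.0609, -0.9981)
n_5 = (+0.6781, -0.7350)
  (0,1): δ = 120.40°  ·
  (0,2): δ = 64.81°  ·
  (0,3): δ = 13.35°  ✓
  (0,4): δ = 61.29°  ·
  (0,5): δ = 107.47°  ·
  (1,2): δ = 124.40°  ·
  (1,3): δ = 46.24°  ·
  (1,4): δ = 1.69°  ✓
  (1,5): δ = 47.88°  ·
  (2,3): δ = 101.84°  ·
  (2,4): δ = 53.90°  ·
  (2,5): δ = 7.72°  ✓
  (3,4): δ = 132.06°  ·
  (3,5): δ = 85.88°  ·
  (4,5): δ = 133.82°  ·
antipodal pairs: 3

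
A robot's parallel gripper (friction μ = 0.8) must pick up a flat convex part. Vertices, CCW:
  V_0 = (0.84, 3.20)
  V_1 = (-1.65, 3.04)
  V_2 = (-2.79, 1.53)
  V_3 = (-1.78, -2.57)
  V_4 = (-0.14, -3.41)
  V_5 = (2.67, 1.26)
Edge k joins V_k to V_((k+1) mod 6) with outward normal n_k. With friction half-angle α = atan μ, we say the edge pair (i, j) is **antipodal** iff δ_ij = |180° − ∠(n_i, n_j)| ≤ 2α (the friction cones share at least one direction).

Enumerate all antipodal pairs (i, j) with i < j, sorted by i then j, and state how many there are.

α = atan 0.8 = 38.66°;  2α = 77.32°
n_0 = (-0.0641, +0.9979)
n_1 = (-0.7981, +0.6025)
n_2 = (-0.9710, -0.2392)
n_3 = (-0.4559, -0.8900)
n_4 = (+0.8568, -0.5156)
n_5 = (+0.7274, +0.6862)
  (0,1): δ = 130.73°  ·
  (0,2): δ = 79.84°  ·
  (0,3): δ = 30.80°  ✓
  (0,4): δ = 55.29°  ✓
  (0,5): δ = 129.65°  ·
  (1,2): δ = 129.11°  ·
  (1,3): δ = 80.07°  ·
  (1,4): δ = 6.02°  ✓
  (1,5): δ = 80.38°  ·
  (2,3): δ = 130.96°  ·
  (2,4): δ = 44.87°  ✓
  (2,5): δ = 29.49°  ✓
  (3,4): δ = 93.91°  ·
  (3,5): δ = 19.55°  ✓
  (4,5): δ = 105.64°  ·
antipodal pairs: 6

count = 6; pairs: (0,3), (0,4), (1,4), (2,4), (2,5), (3,5)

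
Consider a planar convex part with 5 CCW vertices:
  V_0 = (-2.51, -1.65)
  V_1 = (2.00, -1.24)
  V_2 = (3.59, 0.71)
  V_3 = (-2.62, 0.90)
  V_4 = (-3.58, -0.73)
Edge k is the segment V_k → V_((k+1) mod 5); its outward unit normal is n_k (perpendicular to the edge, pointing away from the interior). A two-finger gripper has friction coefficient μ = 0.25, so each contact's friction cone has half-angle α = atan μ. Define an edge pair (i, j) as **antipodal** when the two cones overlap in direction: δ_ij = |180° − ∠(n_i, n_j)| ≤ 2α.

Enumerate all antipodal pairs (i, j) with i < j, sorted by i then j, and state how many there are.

α = atan 0.25 = 14.04°;  2α = 28.07°
n_0 = (+0.0905, -0.9959)
n_1 = (+0.7750, -0.6319)
n_2 = (+0.0306, +0.9995)
n_3 = (-0.8617, +0.5075)
n_4 = (-0.6520, -0.7583)
  (0,1): δ = 134.39°  ·
  (0,2): δ = 6.95°  ✓
  (0,3): δ = 54.31°  ·
  (0,4): δ = 134.12°  ·
  (1,2): δ = 52.56°  ·
  (1,3): δ = 8.70°  ✓
  (1,4): δ = 88.50°  ·
  (2,3): δ = 118.74°  ·
  (2,4): δ = 38.94°  ·
  (3,4): δ = 100.19°  ·
antipodal pairs: 2

count = 2; pairs: (0,2), (1,3)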